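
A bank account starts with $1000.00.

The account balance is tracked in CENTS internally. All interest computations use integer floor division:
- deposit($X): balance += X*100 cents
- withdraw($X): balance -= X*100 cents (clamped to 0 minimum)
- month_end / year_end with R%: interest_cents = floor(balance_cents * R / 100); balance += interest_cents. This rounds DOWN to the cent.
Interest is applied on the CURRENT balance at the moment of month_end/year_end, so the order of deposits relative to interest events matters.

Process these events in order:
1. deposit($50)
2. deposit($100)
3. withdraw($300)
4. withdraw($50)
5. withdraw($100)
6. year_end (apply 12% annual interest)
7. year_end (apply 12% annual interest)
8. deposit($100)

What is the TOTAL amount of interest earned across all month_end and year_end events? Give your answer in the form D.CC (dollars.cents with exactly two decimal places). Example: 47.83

Answer: 178.08

Derivation:
After 1 (deposit($50)): balance=$1050.00 total_interest=$0.00
After 2 (deposit($100)): balance=$1150.00 total_interest=$0.00
After 3 (withdraw($300)): balance=$850.00 total_interest=$0.00
After 4 (withdraw($50)): balance=$800.00 total_interest=$0.00
After 5 (withdraw($100)): balance=$700.00 total_interest=$0.00
After 6 (year_end (apply 12% annual interest)): balance=$784.00 total_interest=$84.00
After 7 (year_end (apply 12% annual interest)): balance=$878.08 total_interest=$178.08
After 8 (deposit($100)): balance=$978.08 total_interest=$178.08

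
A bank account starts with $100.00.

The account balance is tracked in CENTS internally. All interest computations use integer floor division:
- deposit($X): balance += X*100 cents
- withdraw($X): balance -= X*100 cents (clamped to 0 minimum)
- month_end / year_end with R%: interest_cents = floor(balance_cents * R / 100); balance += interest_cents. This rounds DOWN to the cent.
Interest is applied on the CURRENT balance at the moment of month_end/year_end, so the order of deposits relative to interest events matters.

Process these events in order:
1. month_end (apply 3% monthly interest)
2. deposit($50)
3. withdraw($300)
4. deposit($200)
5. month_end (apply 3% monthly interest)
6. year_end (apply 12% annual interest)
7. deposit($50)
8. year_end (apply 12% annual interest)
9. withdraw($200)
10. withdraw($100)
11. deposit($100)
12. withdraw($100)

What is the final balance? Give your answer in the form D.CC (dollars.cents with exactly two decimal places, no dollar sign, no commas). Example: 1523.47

After 1 (month_end (apply 3% monthly interest)): balance=$103.00 total_interest=$3.00
After 2 (deposit($50)): balance=$153.00 total_interest=$3.00
After 3 (withdraw($300)): balance=$0.00 total_interest=$3.00
After 4 (deposit($200)): balance=$200.00 total_interest=$3.00
After 5 (month_end (apply 3% monthly interest)): balance=$206.00 total_interest=$9.00
After 6 (year_end (apply 12% annual interest)): balance=$230.72 total_interest=$33.72
After 7 (deposit($50)): balance=$280.72 total_interest=$33.72
After 8 (year_end (apply 12% annual interest)): balance=$314.40 total_interest=$67.40
After 9 (withdraw($200)): balance=$114.40 total_interest=$67.40
After 10 (withdraw($100)): balance=$14.40 total_interest=$67.40
After 11 (deposit($100)): balance=$114.40 total_interest=$67.40
After 12 (withdraw($100)): balance=$14.40 total_interest=$67.40

Answer: 14.40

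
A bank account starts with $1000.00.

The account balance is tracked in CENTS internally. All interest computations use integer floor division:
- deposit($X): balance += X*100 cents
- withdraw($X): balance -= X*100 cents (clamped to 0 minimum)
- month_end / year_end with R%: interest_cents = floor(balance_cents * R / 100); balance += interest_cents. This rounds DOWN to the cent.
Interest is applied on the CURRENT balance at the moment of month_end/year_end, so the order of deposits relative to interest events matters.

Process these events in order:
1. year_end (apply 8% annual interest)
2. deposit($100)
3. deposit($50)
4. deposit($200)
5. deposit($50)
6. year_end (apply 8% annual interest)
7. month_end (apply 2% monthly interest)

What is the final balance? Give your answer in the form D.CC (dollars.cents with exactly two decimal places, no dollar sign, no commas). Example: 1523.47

Answer: 1630.36

Derivation:
After 1 (year_end (apply 8% annual interest)): balance=$1080.00 total_interest=$80.00
After 2 (deposit($100)): balance=$1180.00 total_interest=$80.00
After 3 (deposit($50)): balance=$1230.00 total_interest=$80.00
After 4 (deposit($200)): balance=$1430.00 total_interest=$80.00
After 5 (deposit($50)): balance=$1480.00 total_interest=$80.00
After 6 (year_end (apply 8% annual interest)): balance=$1598.40 total_interest=$198.40
After 7 (month_end (apply 2% monthly interest)): balance=$1630.36 total_interest=$230.36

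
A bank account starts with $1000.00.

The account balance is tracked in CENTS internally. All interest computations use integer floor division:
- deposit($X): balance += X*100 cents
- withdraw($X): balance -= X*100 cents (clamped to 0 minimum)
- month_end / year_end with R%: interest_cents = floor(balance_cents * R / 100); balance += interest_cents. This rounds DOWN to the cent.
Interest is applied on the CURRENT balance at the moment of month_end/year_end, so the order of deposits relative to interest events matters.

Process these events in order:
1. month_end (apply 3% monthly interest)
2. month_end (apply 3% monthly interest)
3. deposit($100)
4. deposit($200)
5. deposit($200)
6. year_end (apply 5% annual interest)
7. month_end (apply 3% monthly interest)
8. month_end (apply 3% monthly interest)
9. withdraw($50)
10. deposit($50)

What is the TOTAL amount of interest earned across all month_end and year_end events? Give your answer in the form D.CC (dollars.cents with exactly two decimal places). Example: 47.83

After 1 (month_end (apply 3% monthly interest)): balance=$1030.00 total_interest=$30.00
After 2 (month_end (apply 3% monthly interest)): balance=$1060.90 total_interest=$60.90
After 3 (deposit($100)): balance=$1160.90 total_interest=$60.90
After 4 (deposit($200)): balance=$1360.90 total_interest=$60.90
After 5 (deposit($200)): balance=$1560.90 total_interest=$60.90
After 6 (year_end (apply 5% annual interest)): balance=$1638.94 total_interest=$138.94
After 7 (month_end (apply 3% monthly interest)): balance=$1688.10 total_interest=$188.10
After 8 (month_end (apply 3% monthly interest)): balance=$1738.74 total_interest=$238.74
After 9 (withdraw($50)): balance=$1688.74 total_interest=$238.74
After 10 (deposit($50)): balance=$1738.74 total_interest=$238.74

Answer: 238.74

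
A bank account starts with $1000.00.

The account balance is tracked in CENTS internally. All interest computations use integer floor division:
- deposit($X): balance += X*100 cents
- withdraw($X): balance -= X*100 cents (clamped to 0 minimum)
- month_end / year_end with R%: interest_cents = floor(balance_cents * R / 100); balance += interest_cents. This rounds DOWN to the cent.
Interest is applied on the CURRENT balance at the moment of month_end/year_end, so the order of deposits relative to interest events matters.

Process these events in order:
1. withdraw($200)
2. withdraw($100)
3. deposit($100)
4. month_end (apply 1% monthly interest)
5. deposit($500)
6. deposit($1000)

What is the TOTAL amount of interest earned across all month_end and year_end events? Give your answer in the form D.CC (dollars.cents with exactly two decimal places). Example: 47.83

Answer: 8.00

Derivation:
After 1 (withdraw($200)): balance=$800.00 total_interest=$0.00
After 2 (withdraw($100)): balance=$700.00 total_interest=$0.00
After 3 (deposit($100)): balance=$800.00 total_interest=$0.00
After 4 (month_end (apply 1% monthly interest)): balance=$808.00 total_interest=$8.00
After 5 (deposit($500)): balance=$1308.00 total_interest=$8.00
After 6 (deposit($1000)): balance=$2308.00 total_interest=$8.00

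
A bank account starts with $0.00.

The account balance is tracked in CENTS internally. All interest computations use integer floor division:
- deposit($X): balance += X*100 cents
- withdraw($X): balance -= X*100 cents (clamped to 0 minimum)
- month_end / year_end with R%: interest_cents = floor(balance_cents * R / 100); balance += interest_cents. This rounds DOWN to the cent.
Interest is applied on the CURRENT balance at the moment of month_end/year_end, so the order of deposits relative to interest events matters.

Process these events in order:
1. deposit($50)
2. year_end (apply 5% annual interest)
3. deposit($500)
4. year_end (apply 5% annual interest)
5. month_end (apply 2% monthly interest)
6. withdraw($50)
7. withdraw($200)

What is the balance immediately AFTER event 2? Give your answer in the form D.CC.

Answer: 52.50

Derivation:
After 1 (deposit($50)): balance=$50.00 total_interest=$0.00
After 2 (year_end (apply 5% annual interest)): balance=$52.50 total_interest=$2.50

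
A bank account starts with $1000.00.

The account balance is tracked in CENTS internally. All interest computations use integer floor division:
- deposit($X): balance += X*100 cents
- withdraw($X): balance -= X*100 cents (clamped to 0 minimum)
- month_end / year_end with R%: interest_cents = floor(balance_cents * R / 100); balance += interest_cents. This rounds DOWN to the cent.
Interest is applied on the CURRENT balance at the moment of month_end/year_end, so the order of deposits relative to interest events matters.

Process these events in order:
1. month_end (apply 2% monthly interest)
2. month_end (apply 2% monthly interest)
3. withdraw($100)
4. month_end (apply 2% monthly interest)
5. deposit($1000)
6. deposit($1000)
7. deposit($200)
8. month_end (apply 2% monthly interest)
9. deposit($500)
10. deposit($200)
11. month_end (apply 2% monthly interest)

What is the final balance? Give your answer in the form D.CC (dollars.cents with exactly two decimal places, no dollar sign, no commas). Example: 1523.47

Answer: 4000.82

Derivation:
After 1 (month_end (apply 2% monthly interest)): balance=$1020.00 total_interest=$20.00
After 2 (month_end (apply 2% monthly interest)): balance=$1040.40 total_interest=$40.40
After 3 (withdraw($100)): balance=$940.40 total_interest=$40.40
After 4 (month_end (apply 2% monthly interest)): balance=$959.20 total_interest=$59.20
After 5 (deposit($1000)): balance=$1959.20 total_interest=$59.20
After 6 (deposit($1000)): balance=$2959.20 total_interest=$59.20
After 7 (deposit($200)): balance=$3159.20 total_interest=$59.20
After 8 (month_end (apply 2% monthly interest)): balance=$3222.38 total_interest=$122.38
After 9 (deposit($500)): balance=$3722.38 total_interest=$122.38
After 10 (deposit($200)): balance=$3922.38 total_interest=$122.38
After 11 (month_end (apply 2% monthly interest)): balance=$4000.82 total_interest=$200.82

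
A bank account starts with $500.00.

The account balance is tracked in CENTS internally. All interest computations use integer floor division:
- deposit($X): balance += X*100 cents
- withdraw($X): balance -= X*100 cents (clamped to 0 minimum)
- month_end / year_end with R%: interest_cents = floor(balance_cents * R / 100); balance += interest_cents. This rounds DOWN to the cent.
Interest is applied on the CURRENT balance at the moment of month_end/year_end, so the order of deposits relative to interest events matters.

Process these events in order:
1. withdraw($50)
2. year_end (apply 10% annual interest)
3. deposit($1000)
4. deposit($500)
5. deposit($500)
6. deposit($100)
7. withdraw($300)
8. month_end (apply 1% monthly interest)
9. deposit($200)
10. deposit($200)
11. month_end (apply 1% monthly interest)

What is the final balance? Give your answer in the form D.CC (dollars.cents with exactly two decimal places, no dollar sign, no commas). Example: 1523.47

Answer: 2745.12

Derivation:
After 1 (withdraw($50)): balance=$450.00 total_interest=$0.00
After 2 (year_end (apply 10% annual interest)): balance=$495.00 total_interest=$45.00
After 3 (deposit($1000)): balance=$1495.00 total_interest=$45.00
After 4 (deposit($500)): balance=$1995.00 total_interest=$45.00
After 5 (deposit($500)): balance=$2495.00 total_interest=$45.00
After 6 (deposit($100)): balance=$2595.00 total_interest=$45.00
After 7 (withdraw($300)): balance=$2295.00 total_interest=$45.00
After 8 (month_end (apply 1% monthly interest)): balance=$2317.95 total_interest=$67.95
After 9 (deposit($200)): balance=$2517.95 total_interest=$67.95
After 10 (deposit($200)): balance=$2717.95 total_interest=$67.95
After 11 (month_end (apply 1% monthly interest)): balance=$2745.12 total_interest=$95.12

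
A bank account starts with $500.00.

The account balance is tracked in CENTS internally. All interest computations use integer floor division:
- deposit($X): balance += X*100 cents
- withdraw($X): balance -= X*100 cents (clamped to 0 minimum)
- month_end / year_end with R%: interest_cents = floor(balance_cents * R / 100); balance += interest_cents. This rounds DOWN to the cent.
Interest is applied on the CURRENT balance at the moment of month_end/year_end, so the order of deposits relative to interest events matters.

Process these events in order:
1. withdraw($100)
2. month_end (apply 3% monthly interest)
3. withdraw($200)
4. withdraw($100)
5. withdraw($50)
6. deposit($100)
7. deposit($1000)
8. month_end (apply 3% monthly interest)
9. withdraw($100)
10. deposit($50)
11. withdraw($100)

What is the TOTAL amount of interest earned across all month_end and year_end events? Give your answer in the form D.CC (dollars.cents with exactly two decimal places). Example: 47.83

Answer: 46.86

Derivation:
After 1 (withdraw($100)): balance=$400.00 total_interest=$0.00
After 2 (month_end (apply 3% monthly interest)): balance=$412.00 total_interest=$12.00
After 3 (withdraw($200)): balance=$212.00 total_interest=$12.00
After 4 (withdraw($100)): balance=$112.00 total_interest=$12.00
After 5 (withdraw($50)): balance=$62.00 total_interest=$12.00
After 6 (deposit($100)): balance=$162.00 total_interest=$12.00
After 7 (deposit($1000)): balance=$1162.00 total_interest=$12.00
After 8 (month_end (apply 3% monthly interest)): balance=$1196.86 total_interest=$46.86
After 9 (withdraw($100)): balance=$1096.86 total_interest=$46.86
After 10 (deposit($50)): balance=$1146.86 total_interest=$46.86
After 11 (withdraw($100)): balance=$1046.86 total_interest=$46.86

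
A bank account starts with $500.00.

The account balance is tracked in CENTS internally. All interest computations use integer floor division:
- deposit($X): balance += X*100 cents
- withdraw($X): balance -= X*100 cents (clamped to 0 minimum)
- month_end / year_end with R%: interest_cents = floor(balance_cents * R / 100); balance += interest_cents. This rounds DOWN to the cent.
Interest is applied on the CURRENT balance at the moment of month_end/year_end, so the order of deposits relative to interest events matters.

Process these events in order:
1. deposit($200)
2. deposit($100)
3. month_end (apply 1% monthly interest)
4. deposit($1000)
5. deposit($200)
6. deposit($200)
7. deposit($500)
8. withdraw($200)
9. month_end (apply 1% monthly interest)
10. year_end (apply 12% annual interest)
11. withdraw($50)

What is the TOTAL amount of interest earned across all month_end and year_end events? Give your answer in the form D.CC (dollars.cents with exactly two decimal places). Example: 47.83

Answer: 337.04

Derivation:
After 1 (deposit($200)): balance=$700.00 total_interest=$0.00
After 2 (deposit($100)): balance=$800.00 total_interest=$0.00
After 3 (month_end (apply 1% monthly interest)): balance=$808.00 total_interest=$8.00
After 4 (deposit($1000)): balance=$1808.00 total_interest=$8.00
After 5 (deposit($200)): balance=$2008.00 total_interest=$8.00
After 6 (deposit($200)): balance=$2208.00 total_interest=$8.00
After 7 (deposit($500)): balance=$2708.00 total_interest=$8.00
After 8 (withdraw($200)): balance=$2508.00 total_interest=$8.00
After 9 (month_end (apply 1% monthly interest)): balance=$2533.08 total_interest=$33.08
After 10 (year_end (apply 12% annual interest)): balance=$2837.04 total_interest=$337.04
After 11 (withdraw($50)): balance=$2787.04 total_interest=$337.04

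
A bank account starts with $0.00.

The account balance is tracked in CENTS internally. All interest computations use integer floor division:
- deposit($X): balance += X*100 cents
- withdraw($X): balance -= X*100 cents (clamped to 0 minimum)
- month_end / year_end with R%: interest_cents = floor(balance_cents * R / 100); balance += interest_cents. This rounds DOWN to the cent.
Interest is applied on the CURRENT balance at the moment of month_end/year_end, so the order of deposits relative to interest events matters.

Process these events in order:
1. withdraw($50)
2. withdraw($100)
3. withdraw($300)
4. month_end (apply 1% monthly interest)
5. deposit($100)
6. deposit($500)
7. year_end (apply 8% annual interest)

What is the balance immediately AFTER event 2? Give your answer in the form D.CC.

Answer: 0.00

Derivation:
After 1 (withdraw($50)): balance=$0.00 total_interest=$0.00
After 2 (withdraw($100)): balance=$0.00 total_interest=$0.00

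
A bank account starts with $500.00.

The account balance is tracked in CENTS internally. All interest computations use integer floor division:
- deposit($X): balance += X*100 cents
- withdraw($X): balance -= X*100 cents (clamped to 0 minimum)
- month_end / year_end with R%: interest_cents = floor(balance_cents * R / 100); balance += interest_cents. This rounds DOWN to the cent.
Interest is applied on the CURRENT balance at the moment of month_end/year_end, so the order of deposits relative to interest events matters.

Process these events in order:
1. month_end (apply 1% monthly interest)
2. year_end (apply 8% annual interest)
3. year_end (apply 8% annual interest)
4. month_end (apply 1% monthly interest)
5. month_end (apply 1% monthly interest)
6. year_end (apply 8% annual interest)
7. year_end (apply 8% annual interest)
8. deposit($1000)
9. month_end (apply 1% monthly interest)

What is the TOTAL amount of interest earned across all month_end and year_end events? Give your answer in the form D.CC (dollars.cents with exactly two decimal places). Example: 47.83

Answer: 217.83

Derivation:
After 1 (month_end (apply 1% monthly interest)): balance=$505.00 total_interest=$5.00
After 2 (year_end (apply 8% annual interest)): balance=$545.40 total_interest=$45.40
After 3 (year_end (apply 8% annual interest)): balance=$589.03 total_interest=$89.03
After 4 (month_end (apply 1% monthly interest)): balance=$594.92 total_interest=$94.92
After 5 (month_end (apply 1% monthly interest)): balance=$600.86 total_interest=$100.86
After 6 (year_end (apply 8% annual interest)): balance=$648.92 total_interest=$148.92
After 7 (year_end (apply 8% annual interest)): balance=$700.83 total_interest=$200.83
After 8 (deposit($1000)): balance=$1700.83 total_interest=$200.83
After 9 (month_end (apply 1% monthly interest)): balance=$1717.83 total_interest=$217.83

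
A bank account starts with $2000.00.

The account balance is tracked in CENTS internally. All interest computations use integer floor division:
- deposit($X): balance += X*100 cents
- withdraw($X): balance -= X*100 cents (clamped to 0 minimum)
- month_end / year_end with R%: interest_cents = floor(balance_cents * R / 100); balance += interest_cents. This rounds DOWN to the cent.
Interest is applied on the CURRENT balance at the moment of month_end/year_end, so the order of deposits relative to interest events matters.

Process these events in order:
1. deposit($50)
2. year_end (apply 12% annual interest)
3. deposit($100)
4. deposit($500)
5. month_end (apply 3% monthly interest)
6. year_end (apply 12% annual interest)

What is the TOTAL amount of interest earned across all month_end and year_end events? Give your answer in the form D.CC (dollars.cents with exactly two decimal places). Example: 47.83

Answer: 690.82

Derivation:
After 1 (deposit($50)): balance=$2050.00 total_interest=$0.00
After 2 (year_end (apply 12% annual interest)): balance=$2296.00 total_interest=$246.00
After 3 (deposit($100)): balance=$2396.00 total_interest=$246.00
After 4 (deposit($500)): balance=$2896.00 total_interest=$246.00
After 5 (month_end (apply 3% monthly interest)): balance=$2982.88 total_interest=$332.88
After 6 (year_end (apply 12% annual interest)): balance=$3340.82 total_interest=$690.82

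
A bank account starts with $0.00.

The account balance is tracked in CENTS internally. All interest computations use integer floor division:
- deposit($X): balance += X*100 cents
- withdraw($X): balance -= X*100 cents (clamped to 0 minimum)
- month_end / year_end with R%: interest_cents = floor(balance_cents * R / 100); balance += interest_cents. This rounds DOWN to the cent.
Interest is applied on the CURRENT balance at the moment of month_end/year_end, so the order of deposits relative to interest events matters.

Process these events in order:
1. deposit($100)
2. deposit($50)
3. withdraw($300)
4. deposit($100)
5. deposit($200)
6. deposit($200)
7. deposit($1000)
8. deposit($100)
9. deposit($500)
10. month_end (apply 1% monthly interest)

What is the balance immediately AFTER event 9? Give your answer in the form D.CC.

After 1 (deposit($100)): balance=$100.00 total_interest=$0.00
After 2 (deposit($50)): balance=$150.00 total_interest=$0.00
After 3 (withdraw($300)): balance=$0.00 total_interest=$0.00
After 4 (deposit($100)): balance=$100.00 total_interest=$0.00
After 5 (deposit($200)): balance=$300.00 total_interest=$0.00
After 6 (deposit($200)): balance=$500.00 total_interest=$0.00
After 7 (deposit($1000)): balance=$1500.00 total_interest=$0.00
After 8 (deposit($100)): balance=$1600.00 total_interest=$0.00
After 9 (deposit($500)): balance=$2100.00 total_interest=$0.00

Answer: 2100.00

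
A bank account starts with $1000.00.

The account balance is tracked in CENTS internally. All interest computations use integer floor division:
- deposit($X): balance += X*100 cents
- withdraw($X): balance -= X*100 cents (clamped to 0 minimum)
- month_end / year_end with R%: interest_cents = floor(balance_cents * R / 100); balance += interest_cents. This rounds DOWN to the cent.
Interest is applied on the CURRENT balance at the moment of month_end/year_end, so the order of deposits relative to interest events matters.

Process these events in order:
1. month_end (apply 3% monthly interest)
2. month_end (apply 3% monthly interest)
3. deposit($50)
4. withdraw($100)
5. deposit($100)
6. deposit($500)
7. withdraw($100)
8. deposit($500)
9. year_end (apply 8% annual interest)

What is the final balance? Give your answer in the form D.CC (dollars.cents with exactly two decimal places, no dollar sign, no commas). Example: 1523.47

Answer: 2171.77

Derivation:
After 1 (month_end (apply 3% monthly interest)): balance=$1030.00 total_interest=$30.00
After 2 (month_end (apply 3% monthly interest)): balance=$1060.90 total_interest=$60.90
After 3 (deposit($50)): balance=$1110.90 total_interest=$60.90
After 4 (withdraw($100)): balance=$1010.90 total_interest=$60.90
After 5 (deposit($100)): balance=$1110.90 total_interest=$60.90
After 6 (deposit($500)): balance=$1610.90 total_interest=$60.90
After 7 (withdraw($100)): balance=$1510.90 total_interest=$60.90
After 8 (deposit($500)): balance=$2010.90 total_interest=$60.90
After 9 (year_end (apply 8% annual interest)): balance=$2171.77 total_interest=$221.77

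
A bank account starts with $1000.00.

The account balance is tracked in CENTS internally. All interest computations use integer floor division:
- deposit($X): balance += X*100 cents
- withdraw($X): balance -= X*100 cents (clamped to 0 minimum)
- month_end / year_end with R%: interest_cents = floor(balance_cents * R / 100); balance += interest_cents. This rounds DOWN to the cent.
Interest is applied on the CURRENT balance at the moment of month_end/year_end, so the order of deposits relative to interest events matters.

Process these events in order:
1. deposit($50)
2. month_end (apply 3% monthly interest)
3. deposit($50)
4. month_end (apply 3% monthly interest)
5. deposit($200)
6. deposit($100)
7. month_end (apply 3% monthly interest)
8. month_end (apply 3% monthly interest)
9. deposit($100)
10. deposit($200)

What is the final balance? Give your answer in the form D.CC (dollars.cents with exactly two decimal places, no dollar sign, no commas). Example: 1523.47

After 1 (deposit($50)): balance=$1050.00 total_interest=$0.00
After 2 (month_end (apply 3% monthly interest)): balance=$1081.50 total_interest=$31.50
After 3 (deposit($50)): balance=$1131.50 total_interest=$31.50
After 4 (month_end (apply 3% monthly interest)): balance=$1165.44 total_interest=$65.44
After 5 (deposit($200)): balance=$1365.44 total_interest=$65.44
After 6 (deposit($100)): balance=$1465.44 total_interest=$65.44
After 7 (month_end (apply 3% monthly interest)): balance=$1509.40 total_interest=$109.40
After 8 (month_end (apply 3% monthly interest)): balance=$1554.68 total_interest=$154.68
After 9 (deposit($100)): balance=$1654.68 total_interest=$154.68
After 10 (deposit($200)): balance=$1854.68 total_interest=$154.68

Answer: 1854.68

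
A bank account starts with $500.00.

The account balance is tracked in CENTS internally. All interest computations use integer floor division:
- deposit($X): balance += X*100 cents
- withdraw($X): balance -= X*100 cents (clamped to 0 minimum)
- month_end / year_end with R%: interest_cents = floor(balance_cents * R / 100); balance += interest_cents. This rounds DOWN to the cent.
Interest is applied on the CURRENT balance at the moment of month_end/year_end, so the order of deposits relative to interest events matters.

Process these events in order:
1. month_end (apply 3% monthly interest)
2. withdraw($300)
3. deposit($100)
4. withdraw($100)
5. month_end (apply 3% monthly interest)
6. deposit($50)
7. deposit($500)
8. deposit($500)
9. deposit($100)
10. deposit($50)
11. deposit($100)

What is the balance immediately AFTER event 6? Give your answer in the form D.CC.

Answer: 271.45

Derivation:
After 1 (month_end (apply 3% monthly interest)): balance=$515.00 total_interest=$15.00
After 2 (withdraw($300)): balance=$215.00 total_interest=$15.00
After 3 (deposit($100)): balance=$315.00 total_interest=$15.00
After 4 (withdraw($100)): balance=$215.00 total_interest=$15.00
After 5 (month_end (apply 3% monthly interest)): balance=$221.45 total_interest=$21.45
After 6 (deposit($50)): balance=$271.45 total_interest=$21.45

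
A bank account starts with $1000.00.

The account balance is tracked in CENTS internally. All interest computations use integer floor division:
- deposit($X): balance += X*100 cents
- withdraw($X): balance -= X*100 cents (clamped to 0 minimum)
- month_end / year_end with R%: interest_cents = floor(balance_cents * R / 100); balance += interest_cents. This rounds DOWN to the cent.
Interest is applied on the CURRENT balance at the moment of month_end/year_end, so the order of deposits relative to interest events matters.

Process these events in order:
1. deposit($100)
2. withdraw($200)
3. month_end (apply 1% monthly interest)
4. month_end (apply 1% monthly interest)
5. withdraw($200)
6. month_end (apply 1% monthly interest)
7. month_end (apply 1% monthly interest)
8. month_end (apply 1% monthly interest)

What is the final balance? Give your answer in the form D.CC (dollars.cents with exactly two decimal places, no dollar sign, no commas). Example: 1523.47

Answer: 739.84

Derivation:
After 1 (deposit($100)): balance=$1100.00 total_interest=$0.00
After 2 (withdraw($200)): balance=$900.00 total_interest=$0.00
After 3 (month_end (apply 1% monthly interest)): balance=$909.00 total_interest=$9.00
After 4 (month_end (apply 1% monthly interest)): balance=$918.09 total_interest=$18.09
After 5 (withdraw($200)): balance=$718.09 total_interest=$18.09
After 6 (month_end (apply 1% monthly interest)): balance=$725.27 total_interest=$25.27
After 7 (month_end (apply 1% monthly interest)): balance=$732.52 total_interest=$32.52
After 8 (month_end (apply 1% monthly interest)): balance=$739.84 total_interest=$39.84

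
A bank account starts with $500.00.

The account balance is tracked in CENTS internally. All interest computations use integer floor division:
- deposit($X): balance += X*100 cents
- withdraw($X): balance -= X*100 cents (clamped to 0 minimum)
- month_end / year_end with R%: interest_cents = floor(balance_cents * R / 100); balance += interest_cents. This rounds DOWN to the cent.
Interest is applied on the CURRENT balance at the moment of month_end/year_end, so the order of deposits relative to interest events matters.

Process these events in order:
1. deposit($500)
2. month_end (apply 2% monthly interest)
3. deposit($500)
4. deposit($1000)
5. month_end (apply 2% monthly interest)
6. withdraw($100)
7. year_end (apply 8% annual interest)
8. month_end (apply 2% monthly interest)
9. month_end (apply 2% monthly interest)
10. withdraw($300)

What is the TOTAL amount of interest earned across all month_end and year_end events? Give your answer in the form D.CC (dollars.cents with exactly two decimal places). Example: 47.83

Answer: 375.81

Derivation:
After 1 (deposit($500)): balance=$1000.00 total_interest=$0.00
After 2 (month_end (apply 2% monthly interest)): balance=$1020.00 total_interest=$20.00
After 3 (deposit($500)): balance=$1520.00 total_interest=$20.00
After 4 (deposit($1000)): balance=$2520.00 total_interest=$20.00
After 5 (month_end (apply 2% monthly interest)): balance=$2570.40 total_interest=$70.40
After 6 (withdraw($100)): balance=$2470.40 total_interest=$70.40
After 7 (year_end (apply 8% annual interest)): balance=$2668.03 total_interest=$268.03
After 8 (month_end (apply 2% monthly interest)): balance=$2721.39 total_interest=$321.39
After 9 (month_end (apply 2% monthly interest)): balance=$2775.81 total_interest=$375.81
After 10 (withdraw($300)): balance=$2475.81 total_interest=$375.81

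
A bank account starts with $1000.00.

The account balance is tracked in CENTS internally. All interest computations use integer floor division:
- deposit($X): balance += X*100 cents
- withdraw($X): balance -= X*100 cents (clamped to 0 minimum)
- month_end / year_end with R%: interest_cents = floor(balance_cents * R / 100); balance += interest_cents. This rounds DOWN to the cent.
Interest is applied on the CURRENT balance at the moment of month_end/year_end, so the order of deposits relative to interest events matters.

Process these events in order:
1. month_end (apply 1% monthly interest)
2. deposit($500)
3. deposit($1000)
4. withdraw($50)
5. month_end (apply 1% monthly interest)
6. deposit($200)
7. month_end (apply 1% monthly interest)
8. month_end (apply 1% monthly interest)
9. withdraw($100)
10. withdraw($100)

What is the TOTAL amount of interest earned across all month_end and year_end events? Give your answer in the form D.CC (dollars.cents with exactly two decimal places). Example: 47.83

Answer: 88.55

Derivation:
After 1 (month_end (apply 1% monthly interest)): balance=$1010.00 total_interest=$10.00
After 2 (deposit($500)): balance=$1510.00 total_interest=$10.00
After 3 (deposit($1000)): balance=$2510.00 total_interest=$10.00
After 4 (withdraw($50)): balance=$2460.00 total_interest=$10.00
After 5 (month_end (apply 1% monthly interest)): balance=$2484.60 total_interest=$34.60
After 6 (deposit($200)): balance=$2684.60 total_interest=$34.60
After 7 (month_end (apply 1% monthly interest)): balance=$2711.44 total_interest=$61.44
After 8 (month_end (apply 1% monthly interest)): balance=$2738.55 total_interest=$88.55
After 9 (withdraw($100)): balance=$2638.55 total_interest=$88.55
After 10 (withdraw($100)): balance=$2538.55 total_interest=$88.55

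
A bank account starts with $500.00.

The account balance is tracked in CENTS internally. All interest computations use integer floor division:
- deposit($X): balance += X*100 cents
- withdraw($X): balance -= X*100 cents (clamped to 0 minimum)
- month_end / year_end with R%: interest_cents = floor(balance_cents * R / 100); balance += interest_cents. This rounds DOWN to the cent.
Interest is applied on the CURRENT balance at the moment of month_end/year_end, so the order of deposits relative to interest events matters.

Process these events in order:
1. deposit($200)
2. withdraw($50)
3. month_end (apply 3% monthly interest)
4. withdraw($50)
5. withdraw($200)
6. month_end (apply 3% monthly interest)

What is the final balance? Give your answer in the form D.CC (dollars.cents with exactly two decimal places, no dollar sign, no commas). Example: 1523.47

After 1 (deposit($200)): balance=$700.00 total_interest=$0.00
After 2 (withdraw($50)): balance=$650.00 total_interest=$0.00
After 3 (month_end (apply 3% monthly interest)): balance=$669.50 total_interest=$19.50
After 4 (withdraw($50)): balance=$619.50 total_interest=$19.50
After 5 (withdraw($200)): balance=$419.50 total_interest=$19.50
After 6 (month_end (apply 3% monthly interest)): balance=$432.08 total_interest=$32.08

Answer: 432.08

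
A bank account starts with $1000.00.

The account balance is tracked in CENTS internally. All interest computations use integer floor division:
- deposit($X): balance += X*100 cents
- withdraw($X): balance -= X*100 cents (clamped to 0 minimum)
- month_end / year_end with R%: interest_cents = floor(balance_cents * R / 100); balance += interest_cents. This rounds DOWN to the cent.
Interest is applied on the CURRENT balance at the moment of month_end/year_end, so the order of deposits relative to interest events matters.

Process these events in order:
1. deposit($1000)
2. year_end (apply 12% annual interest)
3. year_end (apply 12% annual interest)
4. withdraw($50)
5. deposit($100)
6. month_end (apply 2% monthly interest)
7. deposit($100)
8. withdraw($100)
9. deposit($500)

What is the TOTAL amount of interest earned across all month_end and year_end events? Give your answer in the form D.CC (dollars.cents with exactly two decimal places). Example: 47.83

Answer: 559.97

Derivation:
After 1 (deposit($1000)): balance=$2000.00 total_interest=$0.00
After 2 (year_end (apply 12% annual interest)): balance=$2240.00 total_interest=$240.00
After 3 (year_end (apply 12% annual interest)): balance=$2508.80 total_interest=$508.80
After 4 (withdraw($50)): balance=$2458.80 total_interest=$508.80
After 5 (deposit($100)): balance=$2558.80 total_interest=$508.80
After 6 (month_end (apply 2% monthly interest)): balance=$2609.97 total_interest=$559.97
After 7 (deposit($100)): balance=$2709.97 total_interest=$559.97
After 8 (withdraw($100)): balance=$2609.97 total_interest=$559.97
After 9 (deposit($500)): balance=$3109.97 total_interest=$559.97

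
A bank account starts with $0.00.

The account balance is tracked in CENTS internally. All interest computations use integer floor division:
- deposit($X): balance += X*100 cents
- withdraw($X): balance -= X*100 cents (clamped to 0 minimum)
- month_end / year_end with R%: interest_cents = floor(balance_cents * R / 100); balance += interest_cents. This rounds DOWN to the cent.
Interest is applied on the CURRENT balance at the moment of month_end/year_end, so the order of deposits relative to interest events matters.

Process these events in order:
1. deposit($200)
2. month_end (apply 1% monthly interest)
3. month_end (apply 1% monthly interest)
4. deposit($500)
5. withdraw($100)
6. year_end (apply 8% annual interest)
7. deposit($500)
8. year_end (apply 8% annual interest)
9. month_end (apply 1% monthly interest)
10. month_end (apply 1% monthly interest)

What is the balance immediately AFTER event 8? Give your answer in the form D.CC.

Answer: 1244.52

Derivation:
After 1 (deposit($200)): balance=$200.00 total_interest=$0.00
After 2 (month_end (apply 1% monthly interest)): balance=$202.00 total_interest=$2.00
After 3 (month_end (apply 1% monthly interest)): balance=$204.02 total_interest=$4.02
After 4 (deposit($500)): balance=$704.02 total_interest=$4.02
After 5 (withdraw($100)): balance=$604.02 total_interest=$4.02
After 6 (year_end (apply 8% annual interest)): balance=$652.34 total_interest=$52.34
After 7 (deposit($500)): balance=$1152.34 total_interest=$52.34
After 8 (year_end (apply 8% annual interest)): balance=$1244.52 total_interest=$144.52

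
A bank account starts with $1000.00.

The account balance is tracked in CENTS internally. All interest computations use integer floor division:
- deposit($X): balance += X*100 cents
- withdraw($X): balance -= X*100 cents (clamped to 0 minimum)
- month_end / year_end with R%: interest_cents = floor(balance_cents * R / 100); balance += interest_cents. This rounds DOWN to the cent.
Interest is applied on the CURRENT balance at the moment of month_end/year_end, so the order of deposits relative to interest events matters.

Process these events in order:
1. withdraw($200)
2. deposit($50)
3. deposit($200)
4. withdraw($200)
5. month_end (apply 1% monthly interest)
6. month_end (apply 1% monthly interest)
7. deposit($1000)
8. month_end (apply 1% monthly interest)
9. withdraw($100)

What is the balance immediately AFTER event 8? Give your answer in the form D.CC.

Answer: 1885.75

Derivation:
After 1 (withdraw($200)): balance=$800.00 total_interest=$0.00
After 2 (deposit($50)): balance=$850.00 total_interest=$0.00
After 3 (deposit($200)): balance=$1050.00 total_interest=$0.00
After 4 (withdraw($200)): balance=$850.00 total_interest=$0.00
After 5 (month_end (apply 1% monthly interest)): balance=$858.50 total_interest=$8.50
After 6 (month_end (apply 1% monthly interest)): balance=$867.08 total_interest=$17.08
After 7 (deposit($1000)): balance=$1867.08 total_interest=$17.08
After 8 (month_end (apply 1% monthly interest)): balance=$1885.75 total_interest=$35.75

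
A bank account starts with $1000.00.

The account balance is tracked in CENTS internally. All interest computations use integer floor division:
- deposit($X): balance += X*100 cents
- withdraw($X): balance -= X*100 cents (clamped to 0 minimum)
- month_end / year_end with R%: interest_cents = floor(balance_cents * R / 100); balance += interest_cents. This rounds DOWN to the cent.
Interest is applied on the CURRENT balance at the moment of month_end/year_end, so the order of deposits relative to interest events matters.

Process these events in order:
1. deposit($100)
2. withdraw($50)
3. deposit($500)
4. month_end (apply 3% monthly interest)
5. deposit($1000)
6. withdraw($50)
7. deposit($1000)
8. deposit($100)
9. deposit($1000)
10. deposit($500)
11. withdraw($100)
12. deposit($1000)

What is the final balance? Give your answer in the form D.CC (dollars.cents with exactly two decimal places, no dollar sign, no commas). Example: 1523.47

Answer: 6046.50

Derivation:
After 1 (deposit($100)): balance=$1100.00 total_interest=$0.00
After 2 (withdraw($50)): balance=$1050.00 total_interest=$0.00
After 3 (deposit($500)): balance=$1550.00 total_interest=$0.00
After 4 (month_end (apply 3% monthly interest)): balance=$1596.50 total_interest=$46.50
After 5 (deposit($1000)): balance=$2596.50 total_interest=$46.50
After 6 (withdraw($50)): balance=$2546.50 total_interest=$46.50
After 7 (deposit($1000)): balance=$3546.50 total_interest=$46.50
After 8 (deposit($100)): balance=$3646.50 total_interest=$46.50
After 9 (deposit($1000)): balance=$4646.50 total_interest=$46.50
After 10 (deposit($500)): balance=$5146.50 total_interest=$46.50
After 11 (withdraw($100)): balance=$5046.50 total_interest=$46.50
After 12 (deposit($1000)): balance=$6046.50 total_interest=$46.50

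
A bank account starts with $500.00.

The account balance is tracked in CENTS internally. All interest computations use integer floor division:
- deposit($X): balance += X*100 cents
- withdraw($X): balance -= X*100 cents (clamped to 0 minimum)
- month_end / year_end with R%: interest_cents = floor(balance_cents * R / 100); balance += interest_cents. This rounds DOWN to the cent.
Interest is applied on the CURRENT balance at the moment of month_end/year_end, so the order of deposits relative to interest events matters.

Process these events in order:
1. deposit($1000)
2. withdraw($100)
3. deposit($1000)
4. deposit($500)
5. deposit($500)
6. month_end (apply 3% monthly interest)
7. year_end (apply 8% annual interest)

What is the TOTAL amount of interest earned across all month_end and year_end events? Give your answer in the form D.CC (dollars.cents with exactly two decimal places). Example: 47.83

After 1 (deposit($1000)): balance=$1500.00 total_interest=$0.00
After 2 (withdraw($100)): balance=$1400.00 total_interest=$0.00
After 3 (deposit($1000)): balance=$2400.00 total_interest=$0.00
After 4 (deposit($500)): balance=$2900.00 total_interest=$0.00
After 5 (deposit($500)): balance=$3400.00 total_interest=$0.00
After 6 (month_end (apply 3% monthly interest)): balance=$3502.00 total_interest=$102.00
After 7 (year_end (apply 8% annual interest)): balance=$3782.16 total_interest=$382.16

Answer: 382.16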